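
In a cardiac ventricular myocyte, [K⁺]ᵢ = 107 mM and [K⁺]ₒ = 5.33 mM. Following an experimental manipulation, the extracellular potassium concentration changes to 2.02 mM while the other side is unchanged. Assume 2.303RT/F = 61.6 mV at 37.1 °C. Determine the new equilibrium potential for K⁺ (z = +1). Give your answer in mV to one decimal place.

-106.2 mV

After the shift: [K⁺]_out = 2.02, [K⁺]_in = 107 mM.
E_new = (61.6/1)·log₁₀(2.02/107) = 61.60 · (-1.7240) = -106.20 mV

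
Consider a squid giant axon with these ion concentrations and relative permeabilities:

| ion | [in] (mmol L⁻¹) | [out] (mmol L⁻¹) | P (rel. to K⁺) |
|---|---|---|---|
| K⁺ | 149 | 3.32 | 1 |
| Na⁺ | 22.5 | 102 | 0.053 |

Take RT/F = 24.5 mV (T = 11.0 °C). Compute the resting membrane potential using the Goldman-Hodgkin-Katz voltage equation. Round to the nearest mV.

-70 mV

Vm = 24.5 · ln[(Σ P·[cation]ₒ + Σ P·[anion]ᵢ) / (Σ P·[cation]ᵢ + Σ P·[anion]ₒ)]
Numerator = 1×3.32 + 0.053×102 = 8.726
Denominator = 1×149 + 0.053×22.5 = 150.2
Vm = 24.5 · ln(0.058099) = 24.5 × (-2.8456) = -69.72 mV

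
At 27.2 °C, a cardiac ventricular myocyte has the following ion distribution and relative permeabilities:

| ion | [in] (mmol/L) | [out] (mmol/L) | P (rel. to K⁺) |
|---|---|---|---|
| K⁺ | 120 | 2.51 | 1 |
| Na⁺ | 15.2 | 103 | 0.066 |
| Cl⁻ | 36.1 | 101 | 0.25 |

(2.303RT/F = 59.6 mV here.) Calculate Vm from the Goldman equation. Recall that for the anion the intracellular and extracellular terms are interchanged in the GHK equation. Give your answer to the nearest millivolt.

-54 mV

Vm = 59.6 · log₁₀[(Σ P·[cation]ₒ + Σ P·[anion]ᵢ) / (Σ P·[cation]ᵢ + Σ P·[anion]ₒ)]
Numerator = 1×2.51 + 0.066×103 + 0.25×36.1 = 18.33
Denominator = 1×120 + 0.066×15.2 + 0.25×101 = 146.3
Vm = 59.6 · log₁₀(0.12535) = 59.6 × (-0.9019) = -53.75 mV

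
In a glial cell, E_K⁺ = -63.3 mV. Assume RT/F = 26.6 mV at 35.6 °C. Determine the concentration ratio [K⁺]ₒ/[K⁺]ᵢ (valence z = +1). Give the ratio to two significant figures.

ln([out]/[in]) = E·z/(26.6) = -63.3 × 1 / 26.6 = -2.3797
[out]/[in] = e^(-2.3797) = 0.09258

0.093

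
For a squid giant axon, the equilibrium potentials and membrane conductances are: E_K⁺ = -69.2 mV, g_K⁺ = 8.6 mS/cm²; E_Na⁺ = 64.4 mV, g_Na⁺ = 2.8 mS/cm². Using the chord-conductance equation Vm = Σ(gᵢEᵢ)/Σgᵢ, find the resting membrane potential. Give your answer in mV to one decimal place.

-36.4 mV

Σ gᵢEᵢ = 8.6·(-69.2) + 2.8·(64.4) = -414.80
Σ gᵢ = 8.6 + 2.8 = 11.4
Vm = -414.80 / 11.4 = -36.39 mV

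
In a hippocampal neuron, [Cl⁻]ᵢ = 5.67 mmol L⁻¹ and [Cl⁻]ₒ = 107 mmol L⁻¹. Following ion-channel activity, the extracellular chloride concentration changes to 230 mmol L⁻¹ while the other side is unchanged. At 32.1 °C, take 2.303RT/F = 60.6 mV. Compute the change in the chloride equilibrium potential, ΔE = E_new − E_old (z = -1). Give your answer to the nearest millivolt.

-20 mV

E_old = (60.6/-1)·log₁₀(107/5.67) = -77.31 mV
E_new = (60.6/-1)·log₁₀(230/5.67) = -97.45 mV
ΔE = -97.45 − (-77.31) = -20.14 mV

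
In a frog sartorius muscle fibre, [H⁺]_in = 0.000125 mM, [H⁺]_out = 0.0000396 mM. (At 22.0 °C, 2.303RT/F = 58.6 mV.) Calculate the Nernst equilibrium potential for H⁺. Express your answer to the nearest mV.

E = (58.6/z) · log₁₀([H⁺]_out/[H⁺]_in) with z = +1.
= (58.6/1) · log₁₀(0.0000396/0.000125) = 58.60 · log₁₀(0.3168)
= 58.60 · (-0.4992) = -29.25 mV

-29 mV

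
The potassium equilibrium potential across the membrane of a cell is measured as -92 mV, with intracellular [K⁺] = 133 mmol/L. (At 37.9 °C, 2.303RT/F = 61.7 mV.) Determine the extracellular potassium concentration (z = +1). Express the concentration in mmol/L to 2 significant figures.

Nernst: E = (61.7/1) · log₁₀([out]/[in]), so log₁₀([out]/[in]) = -92.0 × 1 / 61.7 = -1.4911.
[out]/[in] = 10^(-1.4911) = 0.03228.
[out] = 0.03228 × 133 = 4.293 mmol/L.

4.3 mmol/L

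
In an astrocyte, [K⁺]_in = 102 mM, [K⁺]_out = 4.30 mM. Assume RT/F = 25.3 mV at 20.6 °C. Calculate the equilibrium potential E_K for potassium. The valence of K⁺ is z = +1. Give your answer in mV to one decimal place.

-80.1 mV

E = (25.3/z) · ln([K⁺]_out/[K⁺]_in) with z = +1.
= (25.3/1) · ln(4.30/102) = 25.30 · ln(0.04216)
= 25.30 · (-3.1664) = -80.11 mV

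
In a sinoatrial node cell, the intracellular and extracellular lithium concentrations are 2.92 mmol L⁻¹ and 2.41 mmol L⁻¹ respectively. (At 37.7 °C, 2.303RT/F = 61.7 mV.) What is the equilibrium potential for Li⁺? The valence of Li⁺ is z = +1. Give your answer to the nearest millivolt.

E = (61.7/z) · log₁₀([Li⁺]_out/[Li⁺]_in) with z = +1.
= (61.7/1) · log₁₀(2.41/2.92) = 61.70 · log₁₀(0.8253)
= 61.70 · (-0.0834) = -5.14 mV

-5 mV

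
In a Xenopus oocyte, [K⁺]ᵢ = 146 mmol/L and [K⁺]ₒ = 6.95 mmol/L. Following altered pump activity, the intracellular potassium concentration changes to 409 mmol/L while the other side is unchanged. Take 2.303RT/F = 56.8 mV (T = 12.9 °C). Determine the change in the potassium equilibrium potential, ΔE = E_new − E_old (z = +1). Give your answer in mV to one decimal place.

-25.4 mV

E_old = (56.8/1)·log₁₀(6.95/146) = -75.11 mV
E_new = (56.8/1)·log₁₀(6.95/409) = -100.52 mV
ΔE = -100.52 − (-75.11) = -25.41 mV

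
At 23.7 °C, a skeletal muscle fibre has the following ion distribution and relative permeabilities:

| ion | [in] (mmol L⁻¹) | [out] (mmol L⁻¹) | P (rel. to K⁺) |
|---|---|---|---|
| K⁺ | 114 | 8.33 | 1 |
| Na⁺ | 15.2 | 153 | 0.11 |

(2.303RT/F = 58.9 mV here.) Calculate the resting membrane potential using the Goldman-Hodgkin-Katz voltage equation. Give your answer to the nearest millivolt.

Vm = 58.9 · log₁₀[(Σ P·[cation]ₒ + Σ P·[anion]ᵢ) / (Σ P·[cation]ᵢ + Σ P·[anion]ₒ)]
Numerator = 1×8.33 + 0.11×153 = 25.16
Denominator = 1×114 + 0.11×15.2 = 115.7
Vm = 58.9 · log₁₀(0.21751) = 58.9 × (-0.6625) = -39.02 mV

-39 mV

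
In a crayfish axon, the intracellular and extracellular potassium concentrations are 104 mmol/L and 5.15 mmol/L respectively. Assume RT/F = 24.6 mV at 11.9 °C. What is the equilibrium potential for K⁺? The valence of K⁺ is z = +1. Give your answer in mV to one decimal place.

E = (24.6/z) · ln([K⁺]_out/[K⁺]_in) with z = +1.
= (24.6/1) · ln(5.15/104) = 24.60 · ln(0.04952)
= 24.60 · (-3.0054) = -73.93 mV

-73.9 mV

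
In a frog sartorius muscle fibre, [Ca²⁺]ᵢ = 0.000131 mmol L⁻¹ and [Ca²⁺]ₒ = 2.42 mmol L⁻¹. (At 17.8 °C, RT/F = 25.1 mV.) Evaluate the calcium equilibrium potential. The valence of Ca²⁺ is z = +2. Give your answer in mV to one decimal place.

123.3 mV

E = (25.1/z) · ln([Ca²⁺]_out/[Ca²⁺]_in) with z = +2.
= (25.1/2) · ln(2.42/0.000131) = 12.55 · ln(1.847e+04)
= 12.55 · (9.8241) = 123.29 mV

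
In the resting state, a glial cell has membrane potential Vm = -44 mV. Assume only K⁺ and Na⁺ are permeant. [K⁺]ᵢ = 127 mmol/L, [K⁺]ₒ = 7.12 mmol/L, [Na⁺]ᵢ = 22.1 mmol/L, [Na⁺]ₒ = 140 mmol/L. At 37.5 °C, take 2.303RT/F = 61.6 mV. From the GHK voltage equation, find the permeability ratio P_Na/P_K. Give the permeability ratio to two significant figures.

0.13

Let α = P_Na/P_K. GHK: Vm = 61.6·log₁₀[(Kₒ + α·Naₒ)/(Kᵢ + α·Naᵢ)].
10^(Vm/61.6) = 10^(-44.0/61.6) = 0.19307
So 0.19307·(Kᵢ + α·Naᵢ) = Kₒ + α·Naₒ → α = (0.19307·127.0 − 7.12) / (140.0 − 0.19307·22.1)
α = (24.52 − 7.12) / (140.0 − 4.267) = 17.4/135.7 = 0.1282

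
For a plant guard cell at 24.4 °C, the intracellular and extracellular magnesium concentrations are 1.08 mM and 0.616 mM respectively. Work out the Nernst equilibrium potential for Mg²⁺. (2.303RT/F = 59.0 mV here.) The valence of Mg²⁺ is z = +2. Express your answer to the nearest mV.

E = (59.0/z) · log₁₀([Mg²⁺]_out/[Mg²⁺]_in) with z = +2.
= (59.0/2) · log₁₀(0.616/1.08) = 29.50 · log₁₀(0.5704)
= 29.50 · (-0.2438) = -7.19 mV

-7 mV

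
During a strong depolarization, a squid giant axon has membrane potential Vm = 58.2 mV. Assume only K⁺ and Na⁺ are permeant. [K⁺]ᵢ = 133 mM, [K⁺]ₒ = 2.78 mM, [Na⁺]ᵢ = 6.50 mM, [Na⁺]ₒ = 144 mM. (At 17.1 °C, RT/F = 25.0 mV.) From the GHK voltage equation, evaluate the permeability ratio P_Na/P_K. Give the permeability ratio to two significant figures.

18

Let α = P_Na/P_K. GHK: Vm = 25.0·ln[(Kₒ + α·Naₒ)/(Kᵢ + α·Naᵢ)].
e^(Vm/25.0) = e^(58.2/25.0) = 10.257
So 10.257·(Kᵢ + α·Naᵢ) = Kₒ + α·Naₒ → α = (10.257·133.0 − 2.78) / (144.0 − 10.257·6.5)
α = (1364 − 2.78) / (144.0 − 66.67) = 1361/77.33 = 17.61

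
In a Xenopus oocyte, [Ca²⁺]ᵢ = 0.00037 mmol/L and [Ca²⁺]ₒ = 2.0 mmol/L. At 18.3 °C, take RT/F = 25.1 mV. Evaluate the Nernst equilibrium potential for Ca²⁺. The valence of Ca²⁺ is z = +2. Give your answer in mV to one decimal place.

107.9 mV

E = (25.1/z) · ln([Ca²⁺]_out/[Ca²⁺]_in) with z = +2.
= (25.1/2) · ln(2.0/0.00037) = 12.55 · ln(5405)
= 12.55 · (8.5952) = 107.87 mV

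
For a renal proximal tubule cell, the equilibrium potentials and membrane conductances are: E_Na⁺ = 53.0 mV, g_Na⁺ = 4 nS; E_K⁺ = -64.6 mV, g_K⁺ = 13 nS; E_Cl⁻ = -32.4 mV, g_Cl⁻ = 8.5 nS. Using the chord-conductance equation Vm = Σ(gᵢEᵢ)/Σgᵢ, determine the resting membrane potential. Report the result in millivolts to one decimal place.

Σ gᵢEᵢ = 4·(53.0) + 13·(-64.6) + 8.5·(-32.4) = -903.20
Σ gᵢ = 4 + 13 + 8.5 = 25.5
Vm = -903.20 / 25.5 = -35.42 mV

-35.4 mV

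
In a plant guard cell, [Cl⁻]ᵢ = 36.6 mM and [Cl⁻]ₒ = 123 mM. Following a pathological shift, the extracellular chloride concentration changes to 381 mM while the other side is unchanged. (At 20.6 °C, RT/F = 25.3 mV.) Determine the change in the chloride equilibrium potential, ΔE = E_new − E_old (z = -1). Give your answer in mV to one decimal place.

-28.6 mV

E_old = (25.3/-1)·ln(123/36.6) = -30.67 mV
E_new = (25.3/-1)·ln(381/36.6) = -59.27 mV
ΔE = -59.27 − (-30.67) = -28.60 mV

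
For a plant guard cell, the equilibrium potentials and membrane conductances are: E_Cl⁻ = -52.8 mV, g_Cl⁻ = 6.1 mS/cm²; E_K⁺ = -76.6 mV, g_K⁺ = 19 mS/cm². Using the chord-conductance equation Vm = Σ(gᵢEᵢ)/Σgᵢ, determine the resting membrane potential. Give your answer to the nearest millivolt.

Σ gᵢEᵢ = 6.1·(-52.8) + 19·(-76.6) = -1777.48
Σ gᵢ = 6.1 + 19 = 25.1
Vm = -1777.48 / 25.1 = -70.82 mV

-71 mV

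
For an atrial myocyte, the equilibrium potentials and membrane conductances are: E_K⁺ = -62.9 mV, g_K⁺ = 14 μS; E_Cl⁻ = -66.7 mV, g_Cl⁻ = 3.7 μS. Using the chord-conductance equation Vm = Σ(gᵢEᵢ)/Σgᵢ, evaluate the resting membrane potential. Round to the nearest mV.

Σ gᵢEᵢ = 14·(-62.9) + 3.7·(-66.7) = -1127.39
Σ gᵢ = 14 + 3.7 = 17.7
Vm = -1127.39 / 17.7 = -63.69 mV

-64 mV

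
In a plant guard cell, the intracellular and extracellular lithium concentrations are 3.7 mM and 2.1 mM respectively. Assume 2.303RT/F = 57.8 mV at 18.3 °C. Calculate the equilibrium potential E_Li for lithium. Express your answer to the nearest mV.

-14 mV

E = (57.8/z) · log₁₀([Li⁺]_out/[Li⁺]_in) with z = +1.
= (57.8/1) · log₁₀(2.1/3.7) = 57.80 · log₁₀(0.5676)
= 57.80 · (-0.2460) = -14.22 mV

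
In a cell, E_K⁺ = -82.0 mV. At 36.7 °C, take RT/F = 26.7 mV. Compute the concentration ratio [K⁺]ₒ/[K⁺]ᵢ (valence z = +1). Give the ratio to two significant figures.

ln([out]/[in]) = E·z/(26.7) = -82.0 × 1 / 26.7 = -3.0712
[out]/[in] = e^(-3.0712) = 0.04637

0.046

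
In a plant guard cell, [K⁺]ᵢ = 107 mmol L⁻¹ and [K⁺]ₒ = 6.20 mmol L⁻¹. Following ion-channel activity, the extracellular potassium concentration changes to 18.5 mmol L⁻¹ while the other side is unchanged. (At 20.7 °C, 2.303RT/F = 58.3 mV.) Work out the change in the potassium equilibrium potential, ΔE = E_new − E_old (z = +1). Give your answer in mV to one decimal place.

27.7 mV

E_old = (58.3/1)·log₁₀(6.20/107) = -72.12 mV
E_new = (58.3/1)·log₁₀(18.5/107) = -44.44 mV
ΔE = -44.44 − (-72.12) = 27.68 mV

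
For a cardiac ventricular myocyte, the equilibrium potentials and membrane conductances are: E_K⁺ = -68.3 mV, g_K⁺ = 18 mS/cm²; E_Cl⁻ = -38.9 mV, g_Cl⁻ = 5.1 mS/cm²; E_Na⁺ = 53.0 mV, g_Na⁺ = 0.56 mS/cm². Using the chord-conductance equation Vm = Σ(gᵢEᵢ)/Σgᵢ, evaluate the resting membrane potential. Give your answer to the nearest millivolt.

-59 mV

Σ gᵢEᵢ = 18·(-68.3) + 5.1·(-38.9) + 0.56·(53.0) = -1398.11
Σ gᵢ = 18 + 5.1 + 0.56 = 23.66
Vm = -1398.11 / 23.66 = -59.09 mV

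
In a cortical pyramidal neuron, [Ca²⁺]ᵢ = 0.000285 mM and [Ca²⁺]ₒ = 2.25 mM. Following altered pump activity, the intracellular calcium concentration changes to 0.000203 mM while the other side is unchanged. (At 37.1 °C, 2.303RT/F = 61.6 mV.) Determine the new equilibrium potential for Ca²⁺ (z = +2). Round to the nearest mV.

After the shift: [Ca²⁺]_out = 2.25, [Ca²⁺]_in = 0.000203 mM.
E_new = (61.6/2)·log₁₀(2.25/0.000203) = 30.80 · (4.0447) = 124.58 mV

125 mV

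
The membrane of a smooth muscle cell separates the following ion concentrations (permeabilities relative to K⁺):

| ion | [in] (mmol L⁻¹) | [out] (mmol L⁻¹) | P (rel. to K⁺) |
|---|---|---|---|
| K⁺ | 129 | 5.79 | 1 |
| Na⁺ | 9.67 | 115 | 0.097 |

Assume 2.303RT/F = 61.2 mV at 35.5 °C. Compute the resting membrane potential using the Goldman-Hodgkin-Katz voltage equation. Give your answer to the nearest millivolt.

Vm = 61.2 · log₁₀[(Σ P·[cation]ₒ + Σ P·[anion]ᵢ) / (Σ P·[cation]ᵢ + Σ P·[anion]ₒ)]
Numerator = 1×5.79 + 0.097×115 = 16.95
Denominator = 1×129 + 0.097×9.67 = 129.9
Vm = 61.2 · log₁₀(0.13041) = 61.2 × (-0.8847) = -54.14 mV

-54 mV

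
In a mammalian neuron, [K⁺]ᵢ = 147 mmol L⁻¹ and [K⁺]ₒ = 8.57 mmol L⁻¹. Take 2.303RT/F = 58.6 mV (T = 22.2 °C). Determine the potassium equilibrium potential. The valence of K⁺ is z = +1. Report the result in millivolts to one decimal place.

-72.3 mV

E = (58.6/z) · log₁₀([K⁺]_out/[K⁺]_in) with z = +1.
= (58.6/1) · log₁₀(8.57/147) = 58.60 · log₁₀(0.0583)
= 58.60 · (-1.2343) = -72.33 mV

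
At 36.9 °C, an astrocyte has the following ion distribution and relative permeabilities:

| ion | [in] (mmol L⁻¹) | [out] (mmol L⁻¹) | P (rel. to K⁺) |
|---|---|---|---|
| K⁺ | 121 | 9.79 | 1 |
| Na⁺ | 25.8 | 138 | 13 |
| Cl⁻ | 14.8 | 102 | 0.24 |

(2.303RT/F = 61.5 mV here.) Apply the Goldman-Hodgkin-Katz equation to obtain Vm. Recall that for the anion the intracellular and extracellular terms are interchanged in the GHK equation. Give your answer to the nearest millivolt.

35 mV

Vm = 61.5 · log₁₀[(Σ P·[cation]ₒ + Σ P·[anion]ᵢ) / (Σ P·[cation]ᵢ + Σ P·[anion]ₒ)]
Numerator = 1×9.79 + 13×138 + 0.24×14.8 = 1807
Denominator = 1×121 + 13×25.8 + 0.24×102 = 480.9
Vm = 61.5 · log₁₀(3.7584) = 61.5 × (0.5750) = 35.36 mV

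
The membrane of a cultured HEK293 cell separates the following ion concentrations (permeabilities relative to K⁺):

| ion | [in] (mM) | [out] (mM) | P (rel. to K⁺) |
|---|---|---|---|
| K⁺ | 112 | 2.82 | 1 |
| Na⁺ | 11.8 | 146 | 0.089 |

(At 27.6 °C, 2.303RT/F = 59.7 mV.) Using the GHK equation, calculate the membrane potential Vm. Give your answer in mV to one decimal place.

Vm = 59.7 · log₁₀[(Σ P·[cation]ₒ + Σ P·[anion]ᵢ) / (Σ P·[cation]ᵢ + Σ P·[anion]ₒ)]
Numerator = 1×2.82 + 0.089×146 = 15.81
Denominator = 1×112 + 0.089×11.8 = 113.1
Vm = 59.7 · log₁₀(0.13988) = 59.7 × (-0.8542) = -51.00 mV

-51.0 mV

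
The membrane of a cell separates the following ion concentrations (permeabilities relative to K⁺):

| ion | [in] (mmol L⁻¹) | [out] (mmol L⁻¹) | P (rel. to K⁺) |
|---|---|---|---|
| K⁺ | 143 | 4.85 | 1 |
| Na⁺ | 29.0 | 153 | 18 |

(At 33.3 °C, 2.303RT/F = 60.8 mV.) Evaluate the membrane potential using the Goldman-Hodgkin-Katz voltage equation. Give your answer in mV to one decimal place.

Vm = 60.8 · log₁₀[(Σ P·[cation]ₒ + Σ P·[anion]ᵢ) / (Σ P·[cation]ᵢ + Σ P·[anion]ₒ)]
Numerator = 1×4.85 + 18×153 = 2759
Denominator = 1×143 + 18×29.0 = 665
Vm = 60.8 · log₁₀(4.1486) = 60.8 × (0.6179) = 37.57 mV

37.6 mV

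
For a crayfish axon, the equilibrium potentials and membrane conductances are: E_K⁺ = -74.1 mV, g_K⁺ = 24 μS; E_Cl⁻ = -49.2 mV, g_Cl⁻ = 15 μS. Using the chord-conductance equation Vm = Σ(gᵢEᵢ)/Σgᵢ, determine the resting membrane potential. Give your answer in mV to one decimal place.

-64.5 mV

Σ gᵢEᵢ = 24·(-74.1) + 15·(-49.2) = -2516.40
Σ gᵢ = 24 + 15 = 39
Vm = -2516.40 / 39 = -64.52 mV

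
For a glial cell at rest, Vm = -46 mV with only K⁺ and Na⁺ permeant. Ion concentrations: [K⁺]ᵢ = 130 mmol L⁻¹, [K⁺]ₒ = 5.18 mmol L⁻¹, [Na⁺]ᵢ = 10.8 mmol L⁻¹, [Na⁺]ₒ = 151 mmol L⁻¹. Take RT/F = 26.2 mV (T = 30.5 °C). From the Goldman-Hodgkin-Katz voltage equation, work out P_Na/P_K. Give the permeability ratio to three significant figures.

Let α = P_Na/P_K. GHK: Vm = 26.2·ln[(Kₒ + α·Naₒ)/(Kᵢ + α·Naᵢ)].
e^(Vm/26.2) = e^(-46.0/26.2) = 0.17278
So 0.17278·(Kᵢ + α·Naᵢ) = Kₒ + α·Naₒ → α = (0.17278·130.0 − 5.18) / (151.0 − 0.17278·10.8)
α = (22.46 − 5.18) / (151.0 − 1.866) = 17.28/149.1 = 0.1159

0.116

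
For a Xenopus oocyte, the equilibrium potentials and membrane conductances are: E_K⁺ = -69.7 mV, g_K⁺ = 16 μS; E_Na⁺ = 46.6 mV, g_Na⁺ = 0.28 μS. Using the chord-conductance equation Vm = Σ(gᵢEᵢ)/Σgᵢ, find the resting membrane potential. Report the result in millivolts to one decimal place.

Σ gᵢEᵢ = 16·(-69.7) + 0.28·(46.6) = -1102.15
Σ gᵢ = 16 + 0.28 = 16.28
Vm = -1102.15 / 16.28 = -67.70 mV

-67.7 mV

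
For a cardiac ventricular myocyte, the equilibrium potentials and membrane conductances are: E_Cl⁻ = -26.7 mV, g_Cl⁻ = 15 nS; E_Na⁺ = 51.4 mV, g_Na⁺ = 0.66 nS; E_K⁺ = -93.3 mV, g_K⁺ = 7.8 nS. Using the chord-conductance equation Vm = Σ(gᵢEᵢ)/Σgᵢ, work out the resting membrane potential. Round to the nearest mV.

Σ gᵢEᵢ = 15·(-26.7) + 0.66·(51.4) + 7.8·(-93.3) = -1094.32
Σ gᵢ = 15 + 0.66 + 7.8 = 23.46
Vm = -1094.32 / 23.46 = -46.65 mV

-47 mV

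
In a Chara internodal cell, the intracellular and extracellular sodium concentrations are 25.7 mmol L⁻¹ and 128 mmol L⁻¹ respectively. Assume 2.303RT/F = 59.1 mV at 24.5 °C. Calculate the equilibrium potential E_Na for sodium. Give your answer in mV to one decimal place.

41.2 mV

E = (59.1/z) · log₁₀([Na⁺]_out/[Na⁺]_in) with z = +1.
= (59.1/1) · log₁₀(128/25.7) = 59.10 · log₁₀(4.981)
= 59.10 · (0.6973) = 41.21 mV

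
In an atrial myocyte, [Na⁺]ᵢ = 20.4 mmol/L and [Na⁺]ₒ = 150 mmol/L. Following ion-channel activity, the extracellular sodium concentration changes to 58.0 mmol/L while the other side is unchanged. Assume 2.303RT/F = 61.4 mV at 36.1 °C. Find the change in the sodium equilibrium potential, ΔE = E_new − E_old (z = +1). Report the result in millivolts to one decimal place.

E_old = (61.4/1)·log₁₀(150/20.4) = 53.20 mV
E_new = (61.4/1)·log₁₀(58.0/20.4) = 27.86 mV
ΔE = 27.86 − (53.20) = -25.34 mV

-25.3 mV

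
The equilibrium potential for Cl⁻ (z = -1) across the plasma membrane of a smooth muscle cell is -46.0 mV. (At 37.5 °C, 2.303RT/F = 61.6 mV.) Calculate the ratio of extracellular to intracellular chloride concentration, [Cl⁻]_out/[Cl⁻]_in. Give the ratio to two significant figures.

log₁₀([out]/[in]) = E·z/(61.6) = -46.0 × -1 / 61.6 = 0.7468
[out]/[in] = 10^(0.7468) = 5.582

5.6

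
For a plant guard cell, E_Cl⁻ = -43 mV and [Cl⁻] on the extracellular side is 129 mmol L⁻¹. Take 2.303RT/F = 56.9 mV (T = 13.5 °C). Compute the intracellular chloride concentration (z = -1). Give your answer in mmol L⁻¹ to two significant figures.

Nernst: E = (56.9/-1) · log₁₀([out]/[in]), so log₁₀([out]/[in]) = -43.0 × -1 / 56.9 = 0.7557.
[out]/[in] = 10^(0.7557) = 5.698.
[in] = 129 / 5.698 = 22.64 mmol L⁻¹.

23 mmol L⁻¹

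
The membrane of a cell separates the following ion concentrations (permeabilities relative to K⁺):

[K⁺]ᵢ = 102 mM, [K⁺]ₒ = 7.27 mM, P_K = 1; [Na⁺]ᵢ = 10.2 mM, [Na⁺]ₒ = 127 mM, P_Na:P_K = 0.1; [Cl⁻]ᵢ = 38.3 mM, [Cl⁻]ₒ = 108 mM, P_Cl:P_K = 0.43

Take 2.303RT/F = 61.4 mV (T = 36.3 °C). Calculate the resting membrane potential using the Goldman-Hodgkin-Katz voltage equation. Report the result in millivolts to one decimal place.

Vm = 61.4 · log₁₀[(Σ P·[cation]ₒ + Σ P·[anion]ᵢ) / (Σ P·[cation]ᵢ + Σ P·[anion]ₒ)]
Numerator = 1×7.27 + 0.1×127 + 0.43×38.3 = 36.44
Denominator = 1×102 + 0.1×10.2 + 0.43×108 = 149.5
Vm = 61.4 · log₁₀(0.2438) = 61.4 × (-0.6130) = -37.64 mV

-37.6 mV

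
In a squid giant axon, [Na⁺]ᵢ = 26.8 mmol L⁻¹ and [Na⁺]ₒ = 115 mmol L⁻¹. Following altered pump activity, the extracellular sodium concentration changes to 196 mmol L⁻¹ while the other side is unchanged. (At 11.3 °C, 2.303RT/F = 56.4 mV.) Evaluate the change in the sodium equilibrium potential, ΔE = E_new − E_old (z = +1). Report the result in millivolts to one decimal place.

E_old = (56.4/1)·log₁₀(115/26.8) = 35.68 mV
E_new = (56.4/1)·log₁₀(196/26.8) = 48.74 mV
ΔE = 48.74 − (35.68) = 13.06 mV

13.1 mV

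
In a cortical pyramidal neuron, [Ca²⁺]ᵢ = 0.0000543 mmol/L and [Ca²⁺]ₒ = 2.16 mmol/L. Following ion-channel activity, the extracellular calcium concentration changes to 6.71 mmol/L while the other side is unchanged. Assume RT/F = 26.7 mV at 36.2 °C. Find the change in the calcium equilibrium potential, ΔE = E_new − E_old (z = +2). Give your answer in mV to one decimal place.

15.1 mV

E_old = (26.7/2)·ln(2.16/0.0000543) = 141.39 mV
E_new = (26.7/2)·ln(6.71/0.0000543) = 156.52 mV
ΔE = 156.52 − (141.39) = 15.13 mV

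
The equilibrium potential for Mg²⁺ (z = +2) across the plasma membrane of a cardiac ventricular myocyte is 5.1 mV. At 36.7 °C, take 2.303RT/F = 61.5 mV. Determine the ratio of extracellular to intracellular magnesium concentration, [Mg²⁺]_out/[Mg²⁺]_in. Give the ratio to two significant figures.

1.5

log₁₀([out]/[in]) = E·z/(61.5) = 5.1 × 2 / 61.5 = 0.1659
[out]/[in] = 10^(0.1659) = 1.465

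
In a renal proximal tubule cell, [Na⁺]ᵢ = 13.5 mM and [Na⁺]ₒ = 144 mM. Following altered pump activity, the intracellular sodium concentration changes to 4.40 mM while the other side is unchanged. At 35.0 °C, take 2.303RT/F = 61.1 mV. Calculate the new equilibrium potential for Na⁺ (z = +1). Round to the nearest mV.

93 mV

After the shift: [Na⁺]_out = 144, [Na⁺]_in = 4.40 mM.
E_new = (61.1/1)·log₁₀(144/4.40) = 61.10 · (1.5149) = 92.56 mV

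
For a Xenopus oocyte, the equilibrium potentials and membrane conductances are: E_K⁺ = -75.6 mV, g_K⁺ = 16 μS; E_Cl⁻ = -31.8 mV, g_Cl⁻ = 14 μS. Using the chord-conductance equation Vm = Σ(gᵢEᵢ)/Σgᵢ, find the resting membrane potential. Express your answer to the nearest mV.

Σ gᵢEᵢ = 16·(-75.6) + 14·(-31.8) = -1654.80
Σ gᵢ = 16 + 14 = 30
Vm = -1654.80 / 30 = -55.16 mV

-55 mV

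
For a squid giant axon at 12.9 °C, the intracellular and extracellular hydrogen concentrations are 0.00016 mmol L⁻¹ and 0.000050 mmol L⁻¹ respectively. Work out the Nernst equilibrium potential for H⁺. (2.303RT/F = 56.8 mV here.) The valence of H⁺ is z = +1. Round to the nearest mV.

-29 mV

E = (56.8/z) · log₁₀([H⁺]_out/[H⁺]_in) with z = +1.
= (56.8/1) · log₁₀(0.000050/0.00016) = 56.80 · log₁₀(0.3125)
= 56.80 · (-0.5051) = -28.69 mV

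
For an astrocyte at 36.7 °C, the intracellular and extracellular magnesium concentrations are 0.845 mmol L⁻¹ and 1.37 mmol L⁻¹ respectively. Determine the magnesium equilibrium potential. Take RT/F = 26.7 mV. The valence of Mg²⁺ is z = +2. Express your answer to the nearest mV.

6 mV

E = (26.7/z) · ln([Mg²⁺]_out/[Mg²⁺]_in) with z = +2.
= (26.7/2) · ln(1.37/0.845) = 13.35 · ln(1.621)
= 13.35 · (0.4832) = 6.45 mV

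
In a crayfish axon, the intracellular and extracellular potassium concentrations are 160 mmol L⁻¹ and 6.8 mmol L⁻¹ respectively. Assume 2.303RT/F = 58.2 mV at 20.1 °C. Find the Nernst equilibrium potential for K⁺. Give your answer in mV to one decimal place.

-79.8 mV

E = (58.2/z) · log₁₀([K⁺]_out/[K⁺]_in) with z = +1.
= (58.2/1) · log₁₀(6.8/160) = 58.20 · log₁₀(0.0425)
= 58.20 · (-1.3716) = -79.83 mV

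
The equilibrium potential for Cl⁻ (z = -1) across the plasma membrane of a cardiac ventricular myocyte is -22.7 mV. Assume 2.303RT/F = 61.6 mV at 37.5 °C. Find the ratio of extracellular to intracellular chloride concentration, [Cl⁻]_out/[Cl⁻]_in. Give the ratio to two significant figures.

log₁₀([out]/[in]) = E·z/(61.6) = -22.7 × -1 / 61.6 = 0.3685
[out]/[in] = 10^(0.3685) = 2.336

2.3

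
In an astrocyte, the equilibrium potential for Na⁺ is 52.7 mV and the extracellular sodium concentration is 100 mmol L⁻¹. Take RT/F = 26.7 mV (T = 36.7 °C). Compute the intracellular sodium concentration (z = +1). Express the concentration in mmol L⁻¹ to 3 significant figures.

Nernst: E = (26.7/1) · ln([out]/[in]), so ln([out]/[in]) = 52.7 × 1 / 26.7 = 1.9738.
[out]/[in] = e^(1.9738) = 7.198.
[in] = 100 / 7.198 = 13.89 mmol L⁻¹.

13.9 mmol L⁻¹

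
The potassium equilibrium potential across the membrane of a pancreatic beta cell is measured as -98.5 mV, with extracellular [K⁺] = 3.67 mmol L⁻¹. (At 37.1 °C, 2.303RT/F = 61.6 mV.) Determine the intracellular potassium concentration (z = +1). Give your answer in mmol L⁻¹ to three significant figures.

146 mmol L⁻¹

Nernst: E = (61.6/1) · log₁₀([out]/[in]), so log₁₀([out]/[in]) = -98.5 × 1 / 61.6 = -1.5990.
[out]/[in] = 10^(-1.5990) = 0.02518.
[in] = 3.67 / 0.02518 = 145.8 mmol L⁻¹.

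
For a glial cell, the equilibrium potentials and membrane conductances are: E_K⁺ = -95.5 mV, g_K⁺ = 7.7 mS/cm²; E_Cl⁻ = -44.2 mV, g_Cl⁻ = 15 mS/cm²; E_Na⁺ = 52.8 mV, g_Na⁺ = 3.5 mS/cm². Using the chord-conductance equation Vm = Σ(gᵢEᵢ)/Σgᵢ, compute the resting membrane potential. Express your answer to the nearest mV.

Σ gᵢEᵢ = 7.7·(-95.5) + 15·(-44.2) + 3.5·(52.8) = -1213.55
Σ gᵢ = 7.7 + 15 + 3.5 = 26.2
Vm = -1213.55 / 26.2 = -46.32 mV

-46 mV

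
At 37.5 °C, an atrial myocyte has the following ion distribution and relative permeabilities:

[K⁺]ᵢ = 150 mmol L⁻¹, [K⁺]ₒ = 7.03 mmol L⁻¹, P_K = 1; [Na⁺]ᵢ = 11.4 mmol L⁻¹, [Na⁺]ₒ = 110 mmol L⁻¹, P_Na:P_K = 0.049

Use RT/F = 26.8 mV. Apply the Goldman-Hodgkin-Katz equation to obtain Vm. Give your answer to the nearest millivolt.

Vm = 26.8 · ln[(Σ P·[cation]ₒ + Σ P·[anion]ᵢ) / (Σ P·[cation]ᵢ + Σ P·[anion]ₒ)]
Numerator = 1×7.03 + 0.049×110 = 12.42
Denominator = 1×150 + 0.049×11.4 = 150.6
Vm = 26.8 · ln(0.082493) = 26.8 × (-2.4950) = -66.87 mV

-67 mV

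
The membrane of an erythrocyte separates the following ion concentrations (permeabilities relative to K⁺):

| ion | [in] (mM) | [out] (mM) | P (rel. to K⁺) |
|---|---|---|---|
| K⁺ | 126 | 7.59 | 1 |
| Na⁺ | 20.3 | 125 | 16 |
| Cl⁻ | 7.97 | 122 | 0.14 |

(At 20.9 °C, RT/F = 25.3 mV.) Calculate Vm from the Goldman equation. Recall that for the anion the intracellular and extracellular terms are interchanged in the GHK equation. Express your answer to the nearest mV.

Vm = 25.3 · ln[(Σ P·[cation]ₒ + Σ P·[anion]ᵢ) / (Σ P·[cation]ᵢ + Σ P·[anion]ₒ)]
Numerator = 1×7.59 + 16×125 + 0.14×7.97 = 2009
Denominator = 1×126 + 16×20.3 + 0.14×122 = 467.9
Vm = 25.3 · ln(4.2932) = 25.3 × (1.4570) = 36.86 mV

37 mV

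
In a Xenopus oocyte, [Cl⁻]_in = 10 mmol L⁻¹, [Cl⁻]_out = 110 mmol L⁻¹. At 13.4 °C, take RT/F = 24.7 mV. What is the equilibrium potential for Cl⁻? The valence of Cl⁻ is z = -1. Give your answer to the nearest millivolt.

E = (24.7/z) · ln([Cl⁻]_out/[Cl⁻]_in) with z = -1.
For an anion, dividing by z = -1 reverses the sign.
= (24.7/-1) · ln(110/10) = -24.70 · ln(11)
= -24.70 · (2.3979) = -59.23 mV

-59 mV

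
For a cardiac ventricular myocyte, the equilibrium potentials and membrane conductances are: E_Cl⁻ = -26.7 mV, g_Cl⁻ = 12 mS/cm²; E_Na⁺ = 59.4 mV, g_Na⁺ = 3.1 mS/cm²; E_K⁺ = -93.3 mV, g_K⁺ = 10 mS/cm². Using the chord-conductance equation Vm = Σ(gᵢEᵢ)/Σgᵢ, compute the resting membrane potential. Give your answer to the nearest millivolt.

Σ gᵢEᵢ = 12·(-26.7) + 3.1·(59.4) + 10·(-93.3) = -1069.26
Σ gᵢ = 12 + 3.1 + 10 = 25.1
Vm = -1069.26 / 25.1 = -42.60 mV

-43 mV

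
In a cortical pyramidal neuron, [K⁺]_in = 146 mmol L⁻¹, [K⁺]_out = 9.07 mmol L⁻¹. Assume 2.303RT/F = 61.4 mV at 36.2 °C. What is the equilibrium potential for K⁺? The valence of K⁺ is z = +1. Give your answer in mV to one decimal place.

E = (61.4/z) · log₁₀([K⁺]_out/[K⁺]_in) with z = +1.
= (61.4/1) · log₁₀(9.07/146) = 61.40 · log₁₀(0.06212)
= 61.40 · (-1.2067) = -74.09 mV

-74.1 mV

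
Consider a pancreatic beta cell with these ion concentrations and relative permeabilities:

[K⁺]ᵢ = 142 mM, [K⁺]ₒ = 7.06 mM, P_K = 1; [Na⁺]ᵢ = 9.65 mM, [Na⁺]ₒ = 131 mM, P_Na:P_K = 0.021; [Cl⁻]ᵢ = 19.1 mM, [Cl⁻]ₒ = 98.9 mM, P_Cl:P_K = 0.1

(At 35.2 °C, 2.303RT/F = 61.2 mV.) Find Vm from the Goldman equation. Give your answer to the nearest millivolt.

-68 mV

Vm = 61.2 · log₁₀[(Σ P·[cation]ₒ + Σ P·[anion]ᵢ) / (Σ P·[cation]ᵢ + Σ P·[anion]ₒ)]
Numerator = 1×7.06 + 0.021×131 + 0.1×19.1 = 11.72
Denominator = 1×142 + 0.021×9.65 + 0.1×98.9 = 152.1
Vm = 61.2 · log₁₀(0.077065) = 61.2 × (-1.1131) = -68.12 mV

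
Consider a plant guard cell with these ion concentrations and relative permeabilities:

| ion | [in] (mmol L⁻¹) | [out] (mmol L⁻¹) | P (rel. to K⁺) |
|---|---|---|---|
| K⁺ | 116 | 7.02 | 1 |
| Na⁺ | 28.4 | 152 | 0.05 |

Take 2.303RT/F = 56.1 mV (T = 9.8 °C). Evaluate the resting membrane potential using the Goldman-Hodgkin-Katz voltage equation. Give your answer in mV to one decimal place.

Vm = 56.1 · log₁₀[(Σ P·[cation]ₒ + Σ P·[anion]ᵢ) / (Σ P·[cation]ᵢ + Σ P·[anion]ₒ)]
Numerator = 1×7.02 + 0.05×152 = 14.62
Denominator = 1×116 + 0.05×28.4 = 117.4
Vm = 56.1 · log₁₀(0.12451) = 56.1 × (-0.9048) = -50.76 mV

-50.8 mV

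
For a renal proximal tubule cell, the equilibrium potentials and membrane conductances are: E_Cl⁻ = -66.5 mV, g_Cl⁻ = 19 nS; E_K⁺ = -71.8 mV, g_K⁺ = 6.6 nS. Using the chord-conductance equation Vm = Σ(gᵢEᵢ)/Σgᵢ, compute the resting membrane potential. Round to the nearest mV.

Σ gᵢEᵢ = 19·(-66.5) + 6.6·(-71.8) = -1737.38
Σ gᵢ = 19 + 6.6 = 25.6
Vm = -1737.38 / 25.6 = -67.87 mV

-68 mV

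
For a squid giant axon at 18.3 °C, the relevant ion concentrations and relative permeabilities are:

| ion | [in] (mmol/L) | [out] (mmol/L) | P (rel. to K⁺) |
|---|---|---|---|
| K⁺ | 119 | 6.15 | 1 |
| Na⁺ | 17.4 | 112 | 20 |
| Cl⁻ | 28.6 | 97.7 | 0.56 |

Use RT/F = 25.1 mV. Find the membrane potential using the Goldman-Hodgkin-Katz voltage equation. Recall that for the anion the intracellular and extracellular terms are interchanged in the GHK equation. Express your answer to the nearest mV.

Vm = 25.1 · ln[(Σ P·[cation]ₒ + Σ P·[anion]ᵢ) / (Σ P·[cation]ᵢ + Σ P·[anion]ₒ)]
Numerator = 1×6.15 + 20×112 + 0.56×28.6 = 2262
Denominator = 1×119 + 20×17.4 + 0.56×97.7 = 521.7
Vm = 25.1 · ln(4.336) = 25.1 × (1.4670) = 36.82 mV

37 mV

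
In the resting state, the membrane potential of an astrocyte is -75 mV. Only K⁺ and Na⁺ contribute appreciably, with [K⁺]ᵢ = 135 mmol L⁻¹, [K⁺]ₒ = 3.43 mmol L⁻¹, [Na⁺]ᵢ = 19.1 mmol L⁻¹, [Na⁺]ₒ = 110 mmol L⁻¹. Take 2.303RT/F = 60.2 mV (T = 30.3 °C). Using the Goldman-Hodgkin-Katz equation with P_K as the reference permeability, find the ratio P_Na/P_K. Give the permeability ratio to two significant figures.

Let α = P_Na/P_K. GHK: Vm = 60.2·log₁₀[(Kₒ + α·Naₒ)/(Kᵢ + α·Naᵢ)].
10^(Vm/60.2) = 10^(-75.0/60.2) = 0.056774
So 0.056774·(Kᵢ + α·Naᵢ) = Kₒ + α·Naₒ → α = (0.056774·135.0 − 3.43) / (110.0 − 0.056774·19.1)
α = (7.665 − 3.43) / (110.0 − 1.084) = 4.235/108.9 = 0.03888

0.039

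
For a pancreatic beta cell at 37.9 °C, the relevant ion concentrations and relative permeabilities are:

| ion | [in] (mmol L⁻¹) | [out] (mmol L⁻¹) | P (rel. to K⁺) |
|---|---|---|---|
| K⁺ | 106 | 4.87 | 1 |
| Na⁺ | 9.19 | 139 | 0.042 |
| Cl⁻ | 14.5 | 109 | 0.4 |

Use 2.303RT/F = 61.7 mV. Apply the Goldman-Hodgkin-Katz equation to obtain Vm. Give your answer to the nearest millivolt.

Vm = 61.7 · log₁₀[(Σ P·[cation]ₒ + Σ P·[anion]ᵢ) / (Σ P·[cation]ᵢ + Σ P·[anion]ₒ)]
Numerator = 1×4.87 + 0.042×139 + 0.4×14.5 = 16.51
Denominator = 1×106 + 0.042×9.19 + 0.4×109 = 150
Vm = 61.7 · log₁₀(0.11006) = 61.7 × (-0.9584) = -59.13 mV

-59 mV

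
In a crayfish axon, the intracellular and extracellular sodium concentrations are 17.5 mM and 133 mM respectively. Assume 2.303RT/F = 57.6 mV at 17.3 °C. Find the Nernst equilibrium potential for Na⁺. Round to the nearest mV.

51 mV

E = (57.6/z) · log₁₀([Na⁺]_out/[Na⁺]_in) with z = +1.
= (57.6/1) · log₁₀(133/17.5) = 57.60 · log₁₀(7.6)
= 57.60 · (0.8808) = 50.73 mV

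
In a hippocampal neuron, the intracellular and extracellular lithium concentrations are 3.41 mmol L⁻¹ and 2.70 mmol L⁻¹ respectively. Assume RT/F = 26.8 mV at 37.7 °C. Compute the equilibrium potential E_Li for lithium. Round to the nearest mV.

E = (26.8/z) · ln([Li⁺]_out/[Li⁺]_in) with z = +1.
= (26.8/1) · ln(2.70/3.41) = 26.80 · ln(0.7918)
= 26.80 · (-0.2335) = -6.26 mV

-6 mV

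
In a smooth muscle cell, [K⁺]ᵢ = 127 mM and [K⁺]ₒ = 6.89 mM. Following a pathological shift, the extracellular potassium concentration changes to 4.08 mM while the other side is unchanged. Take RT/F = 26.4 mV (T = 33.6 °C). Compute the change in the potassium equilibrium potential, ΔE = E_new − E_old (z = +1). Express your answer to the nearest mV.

E_old = (26.4/1)·ln(6.89/127) = -76.93 mV
E_new = (26.4/1)·ln(4.08/127) = -90.77 mV
ΔE = -90.77 − (-76.93) = -13.83 mV

-14 mV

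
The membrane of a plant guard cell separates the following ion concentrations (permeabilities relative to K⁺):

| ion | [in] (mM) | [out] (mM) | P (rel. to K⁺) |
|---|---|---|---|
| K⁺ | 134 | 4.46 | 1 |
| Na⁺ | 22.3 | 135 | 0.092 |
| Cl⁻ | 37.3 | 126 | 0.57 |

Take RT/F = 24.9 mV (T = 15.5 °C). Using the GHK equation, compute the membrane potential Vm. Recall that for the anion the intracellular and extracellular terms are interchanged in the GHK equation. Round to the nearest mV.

-42 mV

Vm = 24.9 · ln[(Σ P·[cation]ₒ + Σ P·[anion]ᵢ) / (Σ P·[cation]ᵢ + Σ P·[anion]ₒ)]
Numerator = 1×4.46 + 0.092×135 + 0.57×37.3 = 38.14
Denominator = 1×134 + 0.092×22.3 + 0.57×126 = 207.9
Vm = 24.9 · ln(0.18348) = 24.9 × (-1.6956) = -42.22 mV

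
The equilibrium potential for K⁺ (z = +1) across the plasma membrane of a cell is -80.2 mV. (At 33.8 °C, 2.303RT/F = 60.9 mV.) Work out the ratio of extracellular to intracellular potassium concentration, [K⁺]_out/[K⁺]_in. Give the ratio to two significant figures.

0.048

log₁₀([out]/[in]) = E·z/(60.9) = -80.2 × 1 / 60.9 = -1.3169
[out]/[in] = 10^(-1.3169) = 0.0482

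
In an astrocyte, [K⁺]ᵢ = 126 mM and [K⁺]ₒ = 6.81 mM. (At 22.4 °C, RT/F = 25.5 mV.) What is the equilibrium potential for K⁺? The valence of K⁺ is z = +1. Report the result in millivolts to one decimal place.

E = (25.5/z) · ln([K⁺]_out/[K⁺]_in) with z = +1.
= (25.5/1) · ln(6.81/126) = 25.50 · ln(0.05405)
= 25.50 · (-2.9179) = -74.41 mV

-74.4 mV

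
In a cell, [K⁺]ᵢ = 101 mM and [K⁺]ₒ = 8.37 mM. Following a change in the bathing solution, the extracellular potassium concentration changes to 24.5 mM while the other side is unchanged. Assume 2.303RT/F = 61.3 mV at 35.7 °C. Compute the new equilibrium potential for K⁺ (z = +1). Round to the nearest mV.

After the shift: [K⁺]_out = 24.5, [K⁺]_in = 101 mM.
E_new = (61.3/1)·log₁₀(24.5/101) = 61.30 · (-0.6152) = -37.71 mV

-38 mV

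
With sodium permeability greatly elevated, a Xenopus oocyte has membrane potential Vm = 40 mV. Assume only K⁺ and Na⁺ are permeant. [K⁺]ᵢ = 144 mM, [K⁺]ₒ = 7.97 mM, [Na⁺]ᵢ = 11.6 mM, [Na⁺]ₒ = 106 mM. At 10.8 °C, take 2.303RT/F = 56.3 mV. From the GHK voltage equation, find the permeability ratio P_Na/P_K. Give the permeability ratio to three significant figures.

Let α = P_Na/P_K. GHK: Vm = 56.3·log₁₀[(Kₒ + α·Naₒ)/(Kᵢ + α·Naᵢ)].
10^(Vm/56.3) = 10^(40.0/56.3) = 5.1343
So 5.1343·(Kᵢ + α·Naᵢ) = Kₒ + α·Naₒ → α = (5.1343·144.0 − 7.97) / (106.0 − 5.1343·11.6)
α = (739.3 − 7.97) / (106.0 − 59.56) = 731.4/46.44 = 15.75

15.7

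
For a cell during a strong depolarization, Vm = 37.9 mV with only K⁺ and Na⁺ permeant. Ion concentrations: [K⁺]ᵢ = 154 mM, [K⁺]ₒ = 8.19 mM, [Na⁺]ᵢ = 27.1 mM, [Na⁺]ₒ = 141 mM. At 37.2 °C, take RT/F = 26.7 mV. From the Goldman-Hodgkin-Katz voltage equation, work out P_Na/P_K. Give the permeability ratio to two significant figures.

Let α = P_Na/P_K. GHK: Vm = 26.7·ln[(Kₒ + α·Naₒ)/(Kᵢ + α·Naᵢ)].
e^(Vm/26.7) = e^(37.9/26.7) = 4.135
So 4.135·(Kᵢ + α·Naᵢ) = Kₒ + α·Naₒ → α = (4.135·154.0 − 8.19) / (141.0 − 4.135·27.1)
α = (636.8 − 8.19) / (141.0 − 112.1) = 628.6/28.94 = 21.72

22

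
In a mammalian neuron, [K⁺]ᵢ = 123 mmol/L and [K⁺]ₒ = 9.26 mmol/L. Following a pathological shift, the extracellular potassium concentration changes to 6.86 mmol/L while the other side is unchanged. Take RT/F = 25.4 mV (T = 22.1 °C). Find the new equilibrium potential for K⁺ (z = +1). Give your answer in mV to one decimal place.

After the shift: [K⁺]_out = 6.86, [K⁺]_in = 123 mmol/L.
E_new = (25.4/1)·ln(6.86/123) = 25.40 · (-2.8865) = -73.32 mV

-73.3 mV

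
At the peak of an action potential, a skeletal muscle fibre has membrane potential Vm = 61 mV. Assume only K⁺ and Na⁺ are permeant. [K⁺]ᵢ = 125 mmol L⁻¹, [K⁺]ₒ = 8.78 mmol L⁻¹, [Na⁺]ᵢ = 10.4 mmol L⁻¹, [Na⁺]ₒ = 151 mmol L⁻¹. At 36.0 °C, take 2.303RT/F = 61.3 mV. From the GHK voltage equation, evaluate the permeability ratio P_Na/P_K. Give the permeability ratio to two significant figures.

25

Let α = P_Na/P_K. GHK: Vm = 61.3·log₁₀[(Kₒ + α·Naₒ)/(Kᵢ + α·Naᵢ)].
10^(Vm/61.3) = 10^(61.0/61.3) = 9.8879
So 9.8879·(Kᵢ + α·Naᵢ) = Kₒ + α·Naₒ → α = (9.8879·125.0 − 8.78) / (151.0 − 9.8879·10.4)
α = (1236 − 8.78) / (151.0 − 102.8) = 1227/48.17 = 25.48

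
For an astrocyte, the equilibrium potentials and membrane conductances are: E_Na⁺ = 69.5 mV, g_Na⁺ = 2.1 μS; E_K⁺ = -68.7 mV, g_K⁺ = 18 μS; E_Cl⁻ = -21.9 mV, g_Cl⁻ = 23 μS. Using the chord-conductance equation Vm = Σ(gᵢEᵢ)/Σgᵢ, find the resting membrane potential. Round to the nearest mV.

Σ gᵢEᵢ = 2.1·(69.5) + 18·(-68.7) + 23·(-21.9) = -1594.35
Σ gᵢ = 2.1 + 18 + 23 = 43.1
Vm = -1594.35 / 43.1 = -36.99 mV

-37 mV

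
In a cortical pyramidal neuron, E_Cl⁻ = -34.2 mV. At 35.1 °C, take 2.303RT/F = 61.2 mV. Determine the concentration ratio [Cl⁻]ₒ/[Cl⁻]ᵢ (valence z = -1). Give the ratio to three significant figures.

log₁₀([out]/[in]) = E·z/(61.2) = -34.2 × -1 / 61.2 = 0.5588
[out]/[in] = 10^(0.5588) = 3.621

3.62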